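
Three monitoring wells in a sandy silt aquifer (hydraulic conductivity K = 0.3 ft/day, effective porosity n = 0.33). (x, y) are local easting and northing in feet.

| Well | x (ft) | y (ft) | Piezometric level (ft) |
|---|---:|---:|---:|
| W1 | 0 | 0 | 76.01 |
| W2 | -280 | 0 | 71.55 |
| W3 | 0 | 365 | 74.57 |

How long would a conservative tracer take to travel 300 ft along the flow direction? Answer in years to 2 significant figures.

∂h/∂x = (71.55 − 76.01) / (-280 − 0) = +0.01593
∂h/∂y = (74.57 − 76.01) / (365 − 0) = -0.003945
|∇h| = √(0.01593² + -0.003945²) = 0.01641
Seepage velocity v = K·i/n = 0.3 × 0.01641 / 0.33 = 0.01492 ft/day.
t = 300 / 0.01492 = 2.011e+04 days = 55.1 years.

55 years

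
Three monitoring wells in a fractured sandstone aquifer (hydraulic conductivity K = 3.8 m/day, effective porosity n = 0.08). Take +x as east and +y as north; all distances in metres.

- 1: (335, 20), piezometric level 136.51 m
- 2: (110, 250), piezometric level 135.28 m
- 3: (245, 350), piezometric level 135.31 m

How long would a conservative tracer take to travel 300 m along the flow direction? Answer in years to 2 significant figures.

4.5 years

With h = a·x + b·y + c and 1 as origin, the differences give:
  (-225)·a + 230·b = -1.23
  (-90)·a + 330·b = -1.20
Eliminate b (×330 and ×230, subtract): -53550·a = -129.900 → a = ∂h/∂x = +0.002426
Back-substitute: b = ∂h/∂y = -0.002975.
|∇h| = √(0.002426² + -0.002975²) = 0.003839
Seepage velocity v = K·i/n = 3.8 × 0.003839 / 0.08 = 0.1824 m/day.
t = 300 / 0.1824 = 1645 days = 4.5 years.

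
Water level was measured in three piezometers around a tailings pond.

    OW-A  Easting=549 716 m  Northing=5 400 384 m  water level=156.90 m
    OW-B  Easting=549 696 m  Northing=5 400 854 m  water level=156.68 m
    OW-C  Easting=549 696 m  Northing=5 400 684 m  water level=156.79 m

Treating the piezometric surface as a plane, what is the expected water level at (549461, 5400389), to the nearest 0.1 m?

Taking OW-A as reference: OW-B−OW-A = (-20, 470, -0.22); OW-C−OW-A = (-20, 300, -0.11).
Determinant of the coordinate differences = (-20)·300 − (-20)·470 = 3400.
∂h/∂x = [(-0.22)·300 − (-0.11)·470] / 3400 = -0.004206
∂h/∂y = [(-20)·(-0.11) − (-20)·(-0.22)] / 3400 = -0.0006471
h(549461, 5400389) = 156.90 + (-0.004206)·(-255) + (-0.0006471)·(5) = 156.90 +1.072 -0.003 = 157.969 m.

158.0 m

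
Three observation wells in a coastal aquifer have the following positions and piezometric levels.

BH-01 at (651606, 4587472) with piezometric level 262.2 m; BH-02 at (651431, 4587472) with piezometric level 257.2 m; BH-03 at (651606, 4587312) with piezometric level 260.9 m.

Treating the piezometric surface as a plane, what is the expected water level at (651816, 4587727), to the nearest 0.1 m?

∂h/∂x = (257.2 − 262.2) / (651431 − 651606) = +0.02857
∂h/∂y = (260.9 − 262.2) / (4587312 − 4587472) = +0.008125
h(651816, 4587727) = 262.2 + (+0.02857)·(210) + (+0.008125)·(255) = 262.2 +6.000 +2.072 = 270.272 m.

270.3 m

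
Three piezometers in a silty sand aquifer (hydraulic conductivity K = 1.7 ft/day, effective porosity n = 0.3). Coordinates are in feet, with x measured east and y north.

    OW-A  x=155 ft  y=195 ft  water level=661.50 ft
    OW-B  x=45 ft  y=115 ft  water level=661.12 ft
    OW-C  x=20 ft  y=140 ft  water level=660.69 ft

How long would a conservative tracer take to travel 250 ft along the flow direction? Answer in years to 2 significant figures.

Differences from OW-A: to OW-B (Δx, Δy, Δh) = (-110, -80, -0.38); to OW-C = (-135, -55, -0.81).
Determinant of the coordinate differences = (-110)·(-55) − (-135)·(-80) = -4750.
∂h/∂x = [(-0.38)·(-55) − (-0.81)·(-80)] / -4750 = +0.009242
∂h/∂y = [(-110)·(-0.81) − (-135)·(-0.38)] / -4750 = -0.007958
|∇h| = √(0.009242² + -0.007958²) = 0.0122
Seepage velocity v = K·i/n = 1.7 × 0.0122 / 0.3 = 0.06913 ft/day.
t = 250 / 0.06913 = 3616 days = 9.9 years.

9.9 years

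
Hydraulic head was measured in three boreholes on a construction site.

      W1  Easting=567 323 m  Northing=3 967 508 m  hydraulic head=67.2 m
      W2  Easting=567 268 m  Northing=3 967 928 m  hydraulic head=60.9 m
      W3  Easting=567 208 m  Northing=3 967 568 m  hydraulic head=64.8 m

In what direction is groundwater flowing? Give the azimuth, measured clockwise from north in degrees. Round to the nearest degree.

Taking W1 as reference: W2−W1 = (-55, 420, -6.3); W3−W1 = (-115, 60, -2.4).
Solve a·Δx + b·Δy = Δh: det = (-55)·60 − (-115)·420 = 45000.
∂h/∂x = [(-6.3)·60 − (-2.4)·420] / 45000 = +0.01400
∂h/∂y = [(-55)·(-2.4) − (-115)·(-6.3)] / 45000 = -0.01317
Flow direction (−∇h) has components (-0.01400 E, +0.01317 N).
Azimuth = atan2(E, N) = atan2(-0.01400, +0.01317) = 313.2° ≈ 313°.

313°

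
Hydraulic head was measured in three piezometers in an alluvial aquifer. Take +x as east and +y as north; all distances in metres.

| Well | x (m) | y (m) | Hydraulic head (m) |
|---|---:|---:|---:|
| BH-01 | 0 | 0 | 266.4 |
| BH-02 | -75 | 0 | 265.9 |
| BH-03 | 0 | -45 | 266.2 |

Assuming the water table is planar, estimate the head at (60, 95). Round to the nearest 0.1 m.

∂h/∂x = (265.9 − 266.4) / (-75 − 0) = +0.006667
∂h/∂y = (266.2 − 266.4) / (-45 − 0) = +0.004444
h(60, 95) = 266.4 + (+0.006667)·(60) + (+0.004444)·(95) = 266.4 +0.400 +0.422 = 267.222 m.

267.2 m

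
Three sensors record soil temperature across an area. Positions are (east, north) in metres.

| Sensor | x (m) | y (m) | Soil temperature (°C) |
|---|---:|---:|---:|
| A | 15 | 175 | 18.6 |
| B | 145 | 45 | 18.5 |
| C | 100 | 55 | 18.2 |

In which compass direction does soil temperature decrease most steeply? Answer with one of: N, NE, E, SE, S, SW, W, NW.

Taking A as reference: B−A = (130, -130, -0.1); C−A = (85, -120, -0.4).
Solve a·Δx + b·Δy = ΔT: det = 130·(-120) − 85·(-130) = -4550.
∂T/∂x = [(-0.1)·(-120) − (-0.4)·(-130)] / -4550 = +0.008791
∂T/∂y = [130·(-0.4) − 85·(-0.1)] / -4550 = +0.009560
Steepest decrease is along −∇f = (-0.008791 E, -0.009560 N) → southwest.

SW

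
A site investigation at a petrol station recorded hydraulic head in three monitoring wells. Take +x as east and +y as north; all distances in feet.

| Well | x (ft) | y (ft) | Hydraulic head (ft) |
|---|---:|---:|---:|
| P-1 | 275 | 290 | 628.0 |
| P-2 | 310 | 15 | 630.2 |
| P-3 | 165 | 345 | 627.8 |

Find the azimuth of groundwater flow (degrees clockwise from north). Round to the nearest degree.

Differences from P-1: to P-2 (Δx, Δy, Δh) = (35, -275, +2.2); to P-3 = (-110, 55, -0.2).
Solve a·Δx + b·Δy = Δh: det = 35·55 − (-110)·(-275) = -28325.
∂h/∂x = [(+2.2)·55 − (-0.2)·(-275)] / -28325 = -0.002330
∂h/∂y = [35·(-0.2) − (-110)·(+2.2)] / -28325 = -0.008297
Flow direction (−∇h) has components (+0.002330 E, +0.008297 N).
Azimuth = atan2(E, N) = atan2(+0.002330, +0.008297) = 15.7° ≈ 016°.

016°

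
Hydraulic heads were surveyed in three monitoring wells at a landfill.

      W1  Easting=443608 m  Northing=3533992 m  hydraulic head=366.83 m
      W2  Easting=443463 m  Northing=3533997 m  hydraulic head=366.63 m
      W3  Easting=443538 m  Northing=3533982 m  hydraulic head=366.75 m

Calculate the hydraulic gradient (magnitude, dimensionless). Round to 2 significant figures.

With h = a·x + b·y + c and W1 as origin, the differences give:
  (-145)·a + 5·b = -0.20
  (-70)·a + (-10)·b = -0.08
Eliminate b (×(-10) and ×5, subtract): 1800·a = 2.400 → a = ∂h/∂x = +0.001333
Back-substitute: b = ∂h/∂y = -0.001333.
|∇h| = √(0.001333² + -0.001333²) = 0.001885

0.0019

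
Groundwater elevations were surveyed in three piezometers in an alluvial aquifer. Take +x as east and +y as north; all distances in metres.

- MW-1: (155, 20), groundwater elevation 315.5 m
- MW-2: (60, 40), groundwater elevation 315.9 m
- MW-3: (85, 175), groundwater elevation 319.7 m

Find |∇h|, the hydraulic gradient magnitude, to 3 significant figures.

0.0279

Differences from MW-1: to MW-2 (Δx, Δy, Δh) = (-95, 20, +0.4); to MW-3 = (-70, 155, +4.2).
Determinant of the coordinate differences = (-95)·155 − (-70)·20 = -13325.
∂h/∂x = [(+0.4)·155 − (+4.2)·20] / -13325 = +0.001651
∂h/∂y = [(-95)·(+4.2) − (-70)·(+0.4)] / -13325 = +0.02784
|∇h| = √(0.001651² + 0.02784²) = 0.02789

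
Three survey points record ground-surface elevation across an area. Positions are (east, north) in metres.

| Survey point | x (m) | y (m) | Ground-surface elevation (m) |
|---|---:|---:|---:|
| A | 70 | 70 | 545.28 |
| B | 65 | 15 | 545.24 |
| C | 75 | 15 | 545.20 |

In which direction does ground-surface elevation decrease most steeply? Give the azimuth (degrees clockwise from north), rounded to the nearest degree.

105°

Three-point gradient (reference A): Δ to B = (-5, -55, -0.04), Δ to C = (5, -55, -0.08).
∂z/∂x = -0.004000, ∂z/∂y = +0.001091 (det = 550).
Steepest decrease is along −∇f: components (+0.004000 E, -0.001091 N).
Azimuth = atan2(+0.004000, -0.001091) = 105.3° ≈ 105°.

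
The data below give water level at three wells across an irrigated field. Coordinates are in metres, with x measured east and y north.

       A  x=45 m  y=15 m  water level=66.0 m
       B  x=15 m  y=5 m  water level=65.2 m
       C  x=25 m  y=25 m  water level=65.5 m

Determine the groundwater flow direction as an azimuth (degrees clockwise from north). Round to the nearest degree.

266°

With h = a·x + b·y + c and A as origin, the differences give:
  (-30)·a + (-10)·b = -0.8
  (-20)·a + 10·b = -0.5
Eliminate b (×10 and ×(-10), subtract): -500·a = -13.00 → a = ∂h/∂x = +0.02600
Back-substitute: b = ∂h/∂y = +0.002000.
Flow direction (−∇h) has components (-0.02600 E, -0.002000 N).
Azimuth = atan2(E, N) = atan2(-0.02600, -0.002000) = 265.6° ≈ 266°.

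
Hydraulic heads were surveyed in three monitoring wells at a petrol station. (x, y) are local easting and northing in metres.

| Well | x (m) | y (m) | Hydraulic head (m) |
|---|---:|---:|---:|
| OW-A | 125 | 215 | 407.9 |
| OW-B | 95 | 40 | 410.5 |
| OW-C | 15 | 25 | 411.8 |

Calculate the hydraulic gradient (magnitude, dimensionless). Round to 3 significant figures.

With h = a·x + b·y + c and OW-A as origin, the differences give:
  (-30)·a + (-175)·b = +2.6
  (-110)·a + (-190)·b = +3.9
Eliminate b (×(-190) and ×(-175), subtract): -13550·a = 188.50 → a = ∂h/∂x = -0.01391
Back-substitute: b = ∂h/∂y = -0.01247.
|∇h| = √(-0.01391² + -0.01247²) = 0.01868

0.0187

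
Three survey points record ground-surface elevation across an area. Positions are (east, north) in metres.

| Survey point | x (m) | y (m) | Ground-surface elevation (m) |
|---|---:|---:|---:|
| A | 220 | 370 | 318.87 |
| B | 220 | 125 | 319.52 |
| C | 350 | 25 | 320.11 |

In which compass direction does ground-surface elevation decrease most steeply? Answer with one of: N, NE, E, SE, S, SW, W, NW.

NW

Taking A as reference: B−A = (0, -245, +0.65); C−A = (130, -345, +1.24).
Determinant of the coordinate differences = 0·(-345) − 130·(-245) = 31850.
∂z/∂x = [(+0.65)·(-345) − (+1.24)·(-245)] / 31850 = +0.002498
∂z/∂y = [0·(+1.24) − 130·(+0.65)] / 31850 = -0.002653
Steepest decrease is along −∇f = (-0.002498 E, +0.002653 N) → northwest.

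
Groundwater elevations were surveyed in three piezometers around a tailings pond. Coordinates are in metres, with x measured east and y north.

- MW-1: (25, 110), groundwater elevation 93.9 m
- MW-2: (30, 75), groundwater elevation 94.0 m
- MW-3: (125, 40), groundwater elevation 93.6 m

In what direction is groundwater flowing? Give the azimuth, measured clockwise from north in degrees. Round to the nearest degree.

057°

With h = a·x + b·y + c and MW-1 as origin, the differences give:
  5·a + (-35)·b = +0.1
  100·a + (-70)·b = -0.3
Eliminate b (×(-70) and ×(-35), subtract): 3150·a = -17.50 → a = ∂h/∂x = -0.005556
Back-substitute: b = ∂h/∂y = -0.003651.
Flow direction (−∇h) has components (+0.005556 E, +0.003651 N).
Azimuth = atan2(E, N) = atan2(+0.005556, +0.003651) = 56.7° ≈ 057°.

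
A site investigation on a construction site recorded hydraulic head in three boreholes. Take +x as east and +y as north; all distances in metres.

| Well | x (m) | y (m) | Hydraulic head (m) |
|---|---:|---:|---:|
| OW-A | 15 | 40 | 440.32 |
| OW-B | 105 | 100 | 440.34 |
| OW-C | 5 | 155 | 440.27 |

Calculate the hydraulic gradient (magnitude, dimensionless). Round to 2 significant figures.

Taking OW-A as reference: OW-B−OW-A = (90, 60, +0.02); OW-C−OW-A = (-10, 115, -0.05).
Determinant of the coordinate differences = 90·115 − (-10)·60 = 10950.
∂h/∂x = [(+0.02)·115 − (-0.05)·60] / 10950 = +0.0004840
∂h/∂y = [90·(-0.05) − (-10)·(+0.02)] / 10950 = -0.0003927
|∇h| = √(0.0004840² + -0.0003927²) = 0.0006233

0.00062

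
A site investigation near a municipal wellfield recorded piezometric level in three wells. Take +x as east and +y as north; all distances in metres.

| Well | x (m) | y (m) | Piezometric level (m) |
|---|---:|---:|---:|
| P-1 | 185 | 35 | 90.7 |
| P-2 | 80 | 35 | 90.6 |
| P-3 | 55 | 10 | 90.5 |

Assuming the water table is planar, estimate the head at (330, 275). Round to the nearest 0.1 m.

Taking P-1 as reference: P-2−P-1 = (-105, 0, -0.1); P-3−P-1 = (-130, -25, -0.2).
Solve a·Δx + b·Δy = Δh: det = (-105)·(-25) − (-130)·0 = 2625.
∂h/∂x = [(-0.1)·(-25) − (-0.2)·0] / 2625 = +0.0009524
∂h/∂y = [(-105)·(-0.2) − (-130)·(-0.1)] / 2625 = +0.003048
h(330, 275) = 90.7 + (+0.0009524)·(145) + (+0.003048)·(240) = 90.7 +0.138 +0.731 = 91.570 m.

91.6 m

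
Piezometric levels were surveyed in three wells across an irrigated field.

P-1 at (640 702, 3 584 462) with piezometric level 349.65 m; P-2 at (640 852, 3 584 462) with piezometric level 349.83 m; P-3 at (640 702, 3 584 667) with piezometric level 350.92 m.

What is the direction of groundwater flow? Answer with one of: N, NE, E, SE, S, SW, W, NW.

∂h/∂x = (349.83 − 349.65) / (640852 − 640702) = +0.001200
∂h/∂y = (350.92 − 349.65) / (3584667 − 3584462) = +0.006195
Flow = −∇h = (-0.001200 east, -0.006195 north), which points south.

S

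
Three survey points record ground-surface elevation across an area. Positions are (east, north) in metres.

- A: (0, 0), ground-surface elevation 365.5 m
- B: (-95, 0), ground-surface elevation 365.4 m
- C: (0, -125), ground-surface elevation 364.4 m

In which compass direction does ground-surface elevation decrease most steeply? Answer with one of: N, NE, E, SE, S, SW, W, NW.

∂z/∂x = (365.4 − 365.5) / (-95 − 0) = +0.001053
∂z/∂y = (364.4 − 365.5) / (-125 − 0) = +0.008800
Steepest decrease is along −∇f = (-0.001053 E, -0.008800 N) → south.

S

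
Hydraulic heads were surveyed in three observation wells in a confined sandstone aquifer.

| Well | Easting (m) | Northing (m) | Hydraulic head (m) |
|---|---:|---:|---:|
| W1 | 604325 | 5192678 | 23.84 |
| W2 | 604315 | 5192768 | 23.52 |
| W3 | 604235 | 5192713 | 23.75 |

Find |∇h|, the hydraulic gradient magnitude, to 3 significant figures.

With h = a·x + b·y + c and W1 as origin, the differences give:
  (-10)·a + 90·b = -0.32
  (-90)·a + 35·b = -0.09
Eliminate b (×35 and ×90, subtract): 7750·a = -3.100 → a = ∂h/∂x = -0.0004000
Back-substitute: b = ∂h/∂y = -0.003600.
|∇h| = √(-0.0004000² + -0.003600²) = 0.003622

0.00362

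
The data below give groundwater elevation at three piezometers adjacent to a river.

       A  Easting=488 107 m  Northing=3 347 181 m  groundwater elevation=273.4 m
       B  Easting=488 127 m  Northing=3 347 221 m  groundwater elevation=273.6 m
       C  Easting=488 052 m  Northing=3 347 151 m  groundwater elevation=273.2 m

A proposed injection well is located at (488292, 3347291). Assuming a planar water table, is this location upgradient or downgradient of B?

Taking A as reference: B−A = (20, 40, +0.2); C−A = (-55, -30, -0.2).
Determinant of the coordinate differences = 20·(-30) − (-55)·40 = 1600.
∂h/∂x = [(+0.2)·(-30) − (-0.2)·40] / 1600 = +0.001250
∂h/∂y = [20·(-0.2) − (-55)·(+0.2)] / 1600 = +0.004375
Head at (488292, 3347291) = 273.4 + (+0.001250)·(185) + (+0.004375)·(110) = 274.11 m.
That is higher than the 273.6 m at B, so the point is upgradient.

upgradient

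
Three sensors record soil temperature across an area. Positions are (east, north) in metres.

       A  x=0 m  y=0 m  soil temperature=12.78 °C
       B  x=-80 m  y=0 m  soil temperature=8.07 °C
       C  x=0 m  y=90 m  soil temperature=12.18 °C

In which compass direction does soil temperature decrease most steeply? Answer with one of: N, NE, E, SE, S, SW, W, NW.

W

∂T/∂x = (8.07 − 12.78) / (-80 − 0) = +0.05887
∂T/∂y = (12.18 − 12.78) / (90 − 0) = -0.006667
Steepest decrease is along −∇f = (-0.05887 E, +0.006667 N) → west.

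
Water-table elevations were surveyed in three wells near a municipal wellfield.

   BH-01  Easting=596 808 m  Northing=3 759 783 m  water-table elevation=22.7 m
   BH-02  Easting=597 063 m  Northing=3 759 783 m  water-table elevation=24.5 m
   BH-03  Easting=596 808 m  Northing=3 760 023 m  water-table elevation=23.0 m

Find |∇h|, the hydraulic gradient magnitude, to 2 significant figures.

∂h/∂x = (24.5 − 22.7) / (597063 − 596808) = +0.007059
∂h/∂y = (23.0 − 22.7) / (3760023 − 3759783) = +0.001250
|∇h| = √(0.007059² + 0.001250²) = 0.007169

0.0072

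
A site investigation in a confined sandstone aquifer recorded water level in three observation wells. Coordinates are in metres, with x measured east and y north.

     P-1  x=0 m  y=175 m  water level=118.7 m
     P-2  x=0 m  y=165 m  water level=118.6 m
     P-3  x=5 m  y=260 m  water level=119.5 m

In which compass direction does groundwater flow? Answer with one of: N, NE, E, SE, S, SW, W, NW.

SE

Taking P-1 as reference: P-2−P-1 = (0, -10, -0.1); P-3−P-1 = (5, 85, +0.8).
Determinant of the coordinate differences = 0·85 − 5·(-10) = 50.
∂h/∂x = [(-0.1)·85 − (+0.8)·(-10)] / 50 = -0.01000
∂h/∂y = [0·(+0.8) − 5·(-0.1)] / 50 = +0.01000
Flow = −∇h = (+0.01000 east, -0.01000 north), which points southeast.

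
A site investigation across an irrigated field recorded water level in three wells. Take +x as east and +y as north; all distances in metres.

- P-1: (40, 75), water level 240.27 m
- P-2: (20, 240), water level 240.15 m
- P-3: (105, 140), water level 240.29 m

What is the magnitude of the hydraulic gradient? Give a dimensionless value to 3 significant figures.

With h = a·x + b·y + c and P-1 as origin, the differences give:
  (-20)·a + 165·b = -0.12
  65·a + 65·b = +0.02
Eliminate b (×65 and ×165, subtract): -12025·a = -11.100 → a = ∂h/∂x = +0.0009231
Back-substitute: b = ∂h/∂y = -0.0006154.
|∇h| = √(0.0009231² + -0.0006154²) = 0.001109

0.00111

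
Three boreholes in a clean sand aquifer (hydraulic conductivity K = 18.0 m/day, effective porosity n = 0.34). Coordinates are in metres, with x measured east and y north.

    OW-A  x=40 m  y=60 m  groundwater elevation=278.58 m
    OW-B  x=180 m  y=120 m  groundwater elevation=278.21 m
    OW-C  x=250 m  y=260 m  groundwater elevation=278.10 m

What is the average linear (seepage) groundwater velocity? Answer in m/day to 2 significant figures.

0.16 m/day

With h = a·x + b·y + c and OW-A as origin, the differences give:
  140·a + 60·b = -0.37
  210·a + 200·b = -0.48
Eliminate b (×200 and ×60, subtract): 15400·a = -45.200 → a = ∂h/∂x = -0.002935
Back-substitute: b = ∂h/∂y = +0.0006818.
|∇h| = √(-0.002935² + 0.0006818²) = 0.003013
Seepage velocity v = K·i/n = 18.0 × 0.003013 / 0.34 = 0.1595 m/day.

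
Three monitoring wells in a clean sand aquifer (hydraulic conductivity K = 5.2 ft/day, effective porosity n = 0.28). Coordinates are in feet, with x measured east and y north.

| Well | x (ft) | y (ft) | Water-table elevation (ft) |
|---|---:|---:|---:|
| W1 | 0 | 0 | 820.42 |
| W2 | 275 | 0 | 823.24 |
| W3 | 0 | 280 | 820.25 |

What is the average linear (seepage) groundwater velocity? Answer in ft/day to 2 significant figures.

0.19 ft/day

∂h/∂x = (823.24 − 820.42) / (275 − 0) = +0.01025
∂h/∂y = (820.25 − 820.42) / (280 − 0) = -0.0006071
|∇h| = √(0.01025² + -0.0006071²) = 0.01027
Seepage velocity v = K·i/n = 5.2 × 0.01027 / 0.28 = 0.1907 ft/day.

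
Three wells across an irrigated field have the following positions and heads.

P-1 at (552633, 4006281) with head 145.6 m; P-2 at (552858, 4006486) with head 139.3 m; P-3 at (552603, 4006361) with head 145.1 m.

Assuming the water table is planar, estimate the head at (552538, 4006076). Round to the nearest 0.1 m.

With h = a·x + b·y + c and P-1 as origin, the differences give:
  225·a + 205·b = -6.3
  (-30)·a + 80·b = -0.5
Eliminate b (×80 and ×205, subtract): 24150·a = -401.50 → a = ∂h/∂x = -0.01663
Back-substitute: b = ∂h/∂y = -0.01248.
h(552538, 4006076) = 145.6 + (-0.01663)·(-95) + (-0.01248)·(-205) = 145.6 +1.579 +2.559 = 149.739 m.

149.7 m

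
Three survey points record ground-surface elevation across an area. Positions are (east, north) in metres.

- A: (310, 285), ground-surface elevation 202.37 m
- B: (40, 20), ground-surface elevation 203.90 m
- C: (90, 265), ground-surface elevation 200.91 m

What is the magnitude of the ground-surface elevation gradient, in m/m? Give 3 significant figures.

0.0159 m/m

Differences from A: to B (Δx, Δy, Δh) = (-270, -265, +1.53); to C = (-220, -20, -1.46).
Solve a·Δx + b·Δy = Δz: det = (-270)·(-20) − (-220)·(-265) = -52900.
∂z/∂x = [(+1.53)·(-20) − (-1.46)·(-265)] / -52900 = +0.007892
∂z/∂y = [(-270)·(-1.46) − (-220)·(+1.53)] / -52900 = -0.01381
|∇f| = √(0.007892² + -0.01381²) = 0.01591 m/m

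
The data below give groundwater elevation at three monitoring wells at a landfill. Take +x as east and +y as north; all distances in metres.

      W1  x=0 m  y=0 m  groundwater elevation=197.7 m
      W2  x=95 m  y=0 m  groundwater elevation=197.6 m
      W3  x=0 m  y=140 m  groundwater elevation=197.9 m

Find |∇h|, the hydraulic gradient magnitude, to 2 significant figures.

∂h/∂x = (197.6 − 197.7) / (95 − 0) = -0.001053
∂h/∂y = (197.9 − 197.7) / (140 − 0) = +0.001429
|∇h| = √(-0.001053² + 0.001429²) = 0.001775

0.0018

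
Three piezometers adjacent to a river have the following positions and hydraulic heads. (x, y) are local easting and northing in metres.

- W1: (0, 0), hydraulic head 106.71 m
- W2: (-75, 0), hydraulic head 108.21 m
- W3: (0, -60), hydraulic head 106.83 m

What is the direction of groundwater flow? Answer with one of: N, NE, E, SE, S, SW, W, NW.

E

∂h/∂x = (108.21 − 106.71) / (-75 − 0) = -0.02000
∂h/∂y = (106.83 − 106.71) / (-60 − 0) = -0.002000
Flow = −∇h = (+0.02000 east, +0.002000 north), which points east.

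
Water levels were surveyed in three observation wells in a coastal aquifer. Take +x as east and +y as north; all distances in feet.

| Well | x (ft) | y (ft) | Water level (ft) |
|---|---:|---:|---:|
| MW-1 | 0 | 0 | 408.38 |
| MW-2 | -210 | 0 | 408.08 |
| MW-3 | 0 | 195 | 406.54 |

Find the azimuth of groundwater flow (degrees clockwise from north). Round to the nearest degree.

351°

∂h/∂x = (408.08 − 408.38) / (-210 − 0) = +0.001429
∂h/∂y = (406.54 − 408.38) / (195 − 0) = -0.009436
Flow direction (−∇h) has components (-0.001429 E, +0.009436 N).
Azimuth = atan2(E, N) = atan2(-0.001429, +0.009436) = 351.4° ≈ 351°.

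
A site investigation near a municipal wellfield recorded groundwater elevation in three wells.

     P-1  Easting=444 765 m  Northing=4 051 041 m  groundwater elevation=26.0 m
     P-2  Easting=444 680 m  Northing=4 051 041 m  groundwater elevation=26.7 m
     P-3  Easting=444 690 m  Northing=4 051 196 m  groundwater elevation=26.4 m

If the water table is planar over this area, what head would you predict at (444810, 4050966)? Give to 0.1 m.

25.7 m

Differences from P-1: to P-2 (Δx, Δy, Δh) = (-85, 0, +0.7); to P-3 = (-75, 155, +0.4).
Determinant of the coordinate differences = (-85)·155 − (-75)·0 = -13175.
∂h/∂x = [(+0.7)·155 − (+0.4)·0] / -13175 = -0.008235
∂h/∂y = [(-85)·(+0.4) − (-75)·(+0.7)] / -13175 = -0.001404
h(444810, 4050966) = 26.0 + (-0.008235)·(45) + (-0.001404)·(-75) = 26.0 -0.371 +0.105 = 25.735 m.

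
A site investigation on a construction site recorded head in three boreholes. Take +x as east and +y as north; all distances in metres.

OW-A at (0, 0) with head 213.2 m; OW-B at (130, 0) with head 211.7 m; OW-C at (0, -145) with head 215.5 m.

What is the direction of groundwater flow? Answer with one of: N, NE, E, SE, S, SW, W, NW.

∂h/∂x = (211.7 − 213.2) / (130 − 0) = -0.01154
∂h/∂y = (215.5 − 213.2) / (-145 − 0) = -0.01586
Flow = −∇h = (+0.01154 east, +0.01586 north), which points northeast.

NE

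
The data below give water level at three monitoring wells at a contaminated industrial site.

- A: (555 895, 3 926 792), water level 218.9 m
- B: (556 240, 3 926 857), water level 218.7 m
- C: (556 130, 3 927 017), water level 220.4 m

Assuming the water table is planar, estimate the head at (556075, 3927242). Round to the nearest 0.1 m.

Three-point gradient (reference A): Δ to B = (345, 65, -0.2), Δ to C = (235, 225, +1.5).
∂h/∂x = -0.002285, ∂h/∂y = +0.009054 (det = 62350).
h(556075, 3927242) = 218.9 + (-0.002285)·(180) + (+0.009054)·(450) = 218.9 -0.411 +4.074 = 222.563 m.

222.6 m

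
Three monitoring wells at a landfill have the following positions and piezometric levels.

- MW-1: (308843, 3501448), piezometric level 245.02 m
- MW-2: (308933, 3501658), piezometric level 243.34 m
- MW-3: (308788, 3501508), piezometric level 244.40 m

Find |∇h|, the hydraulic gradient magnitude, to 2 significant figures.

0.0089

With h = a·x + b·y + c and MW-1 as origin, the differences give:
  90·a + 210·b = -1.68
  (-55)·a + 60·b = -0.62
Eliminate b (×60 and ×210, subtract): 16950·a = 29.400 → a = ∂h/∂x = +0.001735
Back-substitute: b = ∂h/∂y = -0.008743.
|∇h| = √(0.001735² + -0.008743²) = 0.008913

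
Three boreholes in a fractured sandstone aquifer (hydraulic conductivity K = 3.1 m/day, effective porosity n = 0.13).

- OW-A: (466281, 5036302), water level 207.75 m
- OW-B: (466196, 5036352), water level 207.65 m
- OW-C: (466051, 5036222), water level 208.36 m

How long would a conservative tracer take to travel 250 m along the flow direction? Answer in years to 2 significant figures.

Taking OW-A as reference: OW-B−OW-A = (-85, 50, -0.10); OW-C−OW-A = (-230, -80, +0.61).
Determinant of the coordinate differences = (-85)·(-80) − (-230)·50 = 18300.
∂h/∂x = [(-0.10)·(-80) − (+0.61)·50] / 18300 = -0.001230
∂h/∂y = [(-85)·(+0.61) − (-230)·(-0.10)] / 18300 = -0.004090
|∇h| = √(-0.001230² + -0.004090²) = 0.004271
Seepage velocity v = K·i/n = 3.1 × 0.004271 / 0.13 = 0.1018 m/day.
t = 250 / 0.1018 = 2456 days = 6.72 years.

6.7 years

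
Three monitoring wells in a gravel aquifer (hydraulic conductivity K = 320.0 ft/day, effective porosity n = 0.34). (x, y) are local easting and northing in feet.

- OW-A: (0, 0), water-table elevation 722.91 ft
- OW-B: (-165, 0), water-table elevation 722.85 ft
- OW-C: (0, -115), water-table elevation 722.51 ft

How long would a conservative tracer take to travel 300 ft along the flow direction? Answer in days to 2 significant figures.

91 days

∂h/∂x = (722.85 − 722.91) / (-165 − 0) = +0.0003636
∂h/∂y = (722.51 − 722.91) / (-115 − 0) = +0.003478
|∇h| = √(0.0003636² + 0.003478²) = 0.003497
Seepage velocity v = K·i/n = 320.0 × 0.003497 / 0.34 = 3.291 ft/day.
t = 300 / 3.291 = 91.16 days.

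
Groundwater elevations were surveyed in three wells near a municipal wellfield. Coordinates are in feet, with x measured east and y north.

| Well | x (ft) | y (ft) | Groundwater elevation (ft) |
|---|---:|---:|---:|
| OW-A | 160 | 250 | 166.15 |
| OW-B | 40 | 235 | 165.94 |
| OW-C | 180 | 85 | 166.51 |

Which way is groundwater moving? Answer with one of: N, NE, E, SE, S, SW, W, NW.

NW

Taking OW-A as reference: OW-B−OW-A = (-120, -15, -0.21); OW-C−OW-A = (20, -165, +0.36).
Determinant of the coordinate differences = (-120)·(-165) − 20·(-15) = 20100.
∂h/∂x = [(-0.21)·(-165) − (+0.36)·(-15)] / 20100 = +0.001993
∂h/∂y = [(-120)·(+0.36) − 20·(-0.21)] / 20100 = -0.001940
Flow = −∇h = (-0.001993 east, +0.001940 north), which points northwest.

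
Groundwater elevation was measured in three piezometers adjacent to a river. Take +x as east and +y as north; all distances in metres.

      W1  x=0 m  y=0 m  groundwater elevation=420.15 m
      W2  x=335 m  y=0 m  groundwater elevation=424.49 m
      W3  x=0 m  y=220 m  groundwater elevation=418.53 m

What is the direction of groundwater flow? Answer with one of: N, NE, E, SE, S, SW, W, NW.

NW

∂h/∂x = (424.49 − 420.15) / (335 − 0) = +0.01296
∂h/∂y = (418.53 − 420.15) / (220 − 0) = -0.007364
Flow = −∇h = (-0.01296 east, +0.007364 north), which points northwest.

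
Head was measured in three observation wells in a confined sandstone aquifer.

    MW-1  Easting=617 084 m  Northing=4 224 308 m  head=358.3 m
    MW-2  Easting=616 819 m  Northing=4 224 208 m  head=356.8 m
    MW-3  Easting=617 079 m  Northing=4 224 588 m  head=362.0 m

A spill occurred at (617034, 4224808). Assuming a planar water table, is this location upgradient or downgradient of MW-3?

upgradient

Differences from MW-1: to MW-2 (Δx, Δy, Δh) = (-265, -100, -1.5); to MW-3 = (-5, 280, +3.7).
Solve a·Δx + b·Δy = Δh: det = (-265)·280 − (-5)·(-100) = -74700.
∂h/∂x = [(-1.5)·280 − (+3.7)·(-100)] / -74700 = +0.0006693
∂h/∂y = [(-265)·(+3.7) − (-5)·(-1.5)] / -74700 = +0.01323
Head at (617034, 4224808) = 358.3 + (+0.0006693)·(-50) + (+0.01323)·(500) = 364.88 m.
That is higher than the 362.0 m at MW-3, so the point is upgradient.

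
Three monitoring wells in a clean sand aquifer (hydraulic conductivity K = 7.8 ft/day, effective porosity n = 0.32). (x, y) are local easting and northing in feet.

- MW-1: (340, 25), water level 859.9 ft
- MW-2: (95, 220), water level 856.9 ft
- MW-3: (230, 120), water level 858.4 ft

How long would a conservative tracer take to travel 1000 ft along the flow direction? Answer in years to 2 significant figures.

Taking MW-1 as reference: MW-2−MW-1 = (-245, 195, -3.0); MW-3−MW-1 = (-110, 95, -1.5).
Determinant of the coordinate differences = (-245)·95 − (-110)·195 = -1825.
∂h/∂x = [(-3.0)·95 − (-1.5)·195] / -1825 = -0.004110
∂h/∂y = [(-245)·(-1.5) − (-110)·(-3.0)] / -1825 = -0.02055
|∇h| = √(-0.004110² + -0.02055²) = 0.02096
Seepage velocity v = K·i/n = 7.8 × 0.02096 / 0.32 = 0.5109 ft/day.
t = 1000 / 0.5109 = 1957 days = 5.36 years.

5.4 years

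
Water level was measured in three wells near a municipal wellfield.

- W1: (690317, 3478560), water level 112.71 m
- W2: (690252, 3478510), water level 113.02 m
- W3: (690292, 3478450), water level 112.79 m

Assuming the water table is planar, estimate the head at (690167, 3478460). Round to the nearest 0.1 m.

Three-point gradient (reference W1): Δ to W2 = (-65, -50, +0.31), Δ to W3 = (-25, -110, +0.08).
∂h/∂x = -0.005102, ∂h/∂y = +0.0004322 (det = 5900).
h(690167, 3478460) = 112.71 + (-0.005102)·(-150) + (+0.0004322)·(-100) = 112.71 +0.765 -0.043 = 113.432 m.

113.4 m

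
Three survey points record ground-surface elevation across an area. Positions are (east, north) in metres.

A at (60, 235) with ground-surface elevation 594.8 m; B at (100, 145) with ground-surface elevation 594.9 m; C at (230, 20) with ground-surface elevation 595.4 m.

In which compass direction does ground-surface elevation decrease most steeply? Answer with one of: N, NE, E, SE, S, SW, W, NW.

Taking A as reference: B−A = (40, -90, +0.1); C−A = (170, -215, +0.6).
Solve a·Δx + b·Δy = Δz: det = 40·(-215) − 170·(-90) = 6700.
∂z/∂x = [(+0.1)·(-215) − (+0.6)·(-90)] / 6700 = +0.004851
∂z/∂y = [40·(+0.6) − 170·(+0.1)] / 6700 = +0.001045
Steepest decrease is along −∇f = (-0.004851 E, -0.001045 N) → west.

W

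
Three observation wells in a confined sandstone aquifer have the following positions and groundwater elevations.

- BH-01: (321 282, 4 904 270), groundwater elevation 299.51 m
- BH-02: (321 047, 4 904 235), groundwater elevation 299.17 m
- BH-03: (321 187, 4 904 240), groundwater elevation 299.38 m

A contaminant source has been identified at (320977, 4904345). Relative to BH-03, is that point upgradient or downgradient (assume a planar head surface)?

downgradient

With h = a·x + b·y + c and BH-01 as origin, the differences give:
  (-235)·a + (-35)·b = -0.34
  (-95)·a + (-30)·b = -0.13
Eliminate b (×(-30) and ×(-35), subtract): 3725·a = 5.650 → a = ∂h/∂x = +0.001517
Back-substitute: b = ∂h/∂y = -0.0004698.
Head at (320977, 4904345) = 299.51 + (+0.001517)·(-305) + (-0.0004698)·(75) = 299.01 m.
That is lower than the 299.38 m at BH-03, so the point is downgradient.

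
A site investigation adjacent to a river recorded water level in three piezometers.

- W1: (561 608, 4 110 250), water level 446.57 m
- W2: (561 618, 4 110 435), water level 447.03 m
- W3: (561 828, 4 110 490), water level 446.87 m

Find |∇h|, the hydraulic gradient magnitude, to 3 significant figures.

0.00294

With h = a·x + b·y + c and W1 as origin, the differences give:
  10·a + 185·b = +0.46
  220·a + 240·b = +0.30
Eliminate b (×240 and ×185, subtract): -38300·a = 54.900 → a = ∂h/∂x = -0.001433
Back-substitute: b = ∂h/∂y = +0.002564.
|∇h| = √(-0.001433² + 0.002564²) = 0.002937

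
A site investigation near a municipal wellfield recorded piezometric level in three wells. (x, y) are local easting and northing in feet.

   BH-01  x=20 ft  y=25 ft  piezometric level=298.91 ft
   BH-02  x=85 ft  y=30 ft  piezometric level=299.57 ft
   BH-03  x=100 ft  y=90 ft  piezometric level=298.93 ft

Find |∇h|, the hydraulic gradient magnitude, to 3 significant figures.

0.0175

Differences from BH-01: to BH-02 (Δx, Δy, Δh) = (65, 5, +0.66); to BH-03 = (80, 65, +0.02).
Solve a·Δx + b·Δy = Δh: det = 65·65 − 80·5 = 3825.
∂h/∂x = [(+0.66)·65 − (+0.02)·5] / 3825 = +0.01119
∂h/∂y = [65·(+0.02) − 80·(+0.66)] / 3825 = -0.01346
|∇h| = √(0.01119² + -0.01346²) = 0.0175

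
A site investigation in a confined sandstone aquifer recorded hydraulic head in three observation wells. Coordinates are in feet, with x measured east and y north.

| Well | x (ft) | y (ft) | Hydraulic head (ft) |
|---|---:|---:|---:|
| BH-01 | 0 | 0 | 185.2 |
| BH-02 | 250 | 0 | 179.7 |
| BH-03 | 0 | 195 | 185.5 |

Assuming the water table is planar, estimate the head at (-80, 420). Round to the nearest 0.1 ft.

187.6 ft

∂h/∂x = (179.7 − 185.2) / (250 − 0) = -0.02200
∂h/∂y = (185.5 − 185.2) / (195 − 0) = +0.001538
h(-80, 420) = 185.2 + (-0.02200)·(-80) + (+0.001538)·(420) = 185.2 +1.760 +0.646 = 187.606 ft.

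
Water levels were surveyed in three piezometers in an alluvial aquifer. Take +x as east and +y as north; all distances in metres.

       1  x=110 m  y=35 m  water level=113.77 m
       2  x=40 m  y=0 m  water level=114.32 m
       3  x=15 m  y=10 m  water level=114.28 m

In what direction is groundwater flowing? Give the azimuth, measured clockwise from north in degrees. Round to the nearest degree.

014°

With h = a·x + b·y + c and 1 as origin, the differences give:
  (-70)·a + (-35)·b = +0.55
  (-95)·a + (-25)·b = +0.51
Eliminate b (×(-25) and ×(-35), subtract): -1575·a = 4.100 → a = ∂h/∂x = -0.002603
Back-substitute: b = ∂h/∂y = -0.01051.
Flow direction (−∇h) has components (+0.002603 E, +0.01051 N).
Azimuth = atan2(E, N) = atan2(+0.002603, +0.01051) = 13.9° ≈ 014°.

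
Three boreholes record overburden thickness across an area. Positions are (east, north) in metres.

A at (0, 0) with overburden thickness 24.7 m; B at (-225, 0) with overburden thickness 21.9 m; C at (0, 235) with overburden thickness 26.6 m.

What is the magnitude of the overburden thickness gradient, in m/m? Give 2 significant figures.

∂d/∂x = (21.9 − 24.7) / (-225 − 0) = +0.01244
∂d/∂y = (26.6 − 24.7) / (235 − 0) = +0.008085
|∇f| = √(0.01244² + 0.008085²) = 0.01484 m/m

0.015 m/m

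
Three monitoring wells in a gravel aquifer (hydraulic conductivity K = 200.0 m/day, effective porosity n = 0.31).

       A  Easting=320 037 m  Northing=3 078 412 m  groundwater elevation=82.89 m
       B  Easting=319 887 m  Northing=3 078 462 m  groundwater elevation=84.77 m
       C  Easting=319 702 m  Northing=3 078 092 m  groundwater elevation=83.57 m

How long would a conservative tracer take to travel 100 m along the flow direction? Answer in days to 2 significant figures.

12 days

Differences from A: to B (Δx, Δy, Δh) = (-150, 50, +1.88); to C = (-335, -320, +0.68).
Solve a·Δx + b·Δy = Δh: det = (-150)·(-320) − (-335)·50 = 64750.
∂h/∂x = [(+1.88)·(-320) − (+0.68)·50] / 64750 = -0.009816
∂h/∂y = [(-150)·(+0.68) − (-335)·(+1.88)] / 64750 = +0.008151
|∇h| = √(-0.009816² + 0.008151²) = 0.01276
Seepage velocity v = K·i/n = 200.0 × 0.01276 / 0.31 = 8.232 m/day.
t = 100 / 8.232 = 12.15 days.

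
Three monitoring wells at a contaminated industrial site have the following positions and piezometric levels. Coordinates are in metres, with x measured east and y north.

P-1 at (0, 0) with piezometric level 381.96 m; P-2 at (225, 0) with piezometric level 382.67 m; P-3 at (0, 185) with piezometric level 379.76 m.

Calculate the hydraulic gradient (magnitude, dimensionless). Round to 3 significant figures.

∂h/∂x = (382.67 − 381.96) / (225 − 0) = +0.003156
∂h/∂y = (379.76 − 381.96) / (185 − 0) = -0.01189
|∇h| = √(0.003156² + -0.01189²) = 0.0123

0.0123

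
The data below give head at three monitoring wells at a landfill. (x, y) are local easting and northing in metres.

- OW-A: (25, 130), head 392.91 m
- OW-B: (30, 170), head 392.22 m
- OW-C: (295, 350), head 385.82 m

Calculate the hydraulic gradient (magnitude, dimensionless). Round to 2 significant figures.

0.021

Differences from OW-A: to OW-B (Δx, Δy, Δh) = (5, 40, -0.69); to OW-C = (270, 220, -7.09).
Determinant of the coordinate differences = 5·220 − 270·40 = -9700.
∂h/∂x = [(-0.69)·220 − (-7.09)·40] / -9700 = -0.01359
∂h/∂y = [5·(-7.09) − 270·(-0.69)] / -9700 = -0.01555
|∇h| = √(-0.01359² + -0.01555²) = 0.02065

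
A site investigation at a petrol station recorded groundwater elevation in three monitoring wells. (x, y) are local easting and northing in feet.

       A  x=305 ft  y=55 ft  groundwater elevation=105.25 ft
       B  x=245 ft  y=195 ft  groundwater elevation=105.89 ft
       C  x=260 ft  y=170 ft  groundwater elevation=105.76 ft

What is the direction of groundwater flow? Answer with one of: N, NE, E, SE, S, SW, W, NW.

With h = a·x + b·y + c and A as origin, the differences give:
  (-60)·a + 140·b = +0.64
  (-45)·a + 115·b = +0.51
Eliminate b (×115 and ×140, subtract): -600·a = 2.200 → a = ∂h/∂x = -0.003667
Back-substitute: b = ∂h/∂y = +0.003000.
Flow = −∇h = (+0.003667 east, -0.003000 north), which points southeast.

SE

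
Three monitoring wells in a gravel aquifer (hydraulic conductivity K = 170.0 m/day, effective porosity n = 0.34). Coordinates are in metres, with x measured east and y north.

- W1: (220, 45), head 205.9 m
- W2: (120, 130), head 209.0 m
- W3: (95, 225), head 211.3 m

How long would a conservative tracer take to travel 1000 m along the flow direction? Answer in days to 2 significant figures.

81 days

With h = a·x + b·y + c and W1 as origin, the differences give:
  (-100)·a + 85·b = +3.1
  (-125)·a + 180·b = +5.4
Eliminate b (×180 and ×85, subtract): -7375·a = 99.00 → a = ∂h/∂x = -0.01342
Back-substitute: b = ∂h/∂y = +0.02068.
|∇h| = √(-0.01342² + 0.02068²) = 0.02465
Seepage velocity v = K·i/n = 170.0 × 0.02465 / 0.34 = 12.32 m/day.
t = 1000 / 12.32 = 81.17 days.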